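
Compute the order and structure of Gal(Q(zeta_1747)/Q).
|Gal(Q(zeta_1747)/Q)| = phi(1747) = 1746; group ≅ (Z/1747Z)^* ≅ Z/1746Z

The n-th cyclotomic polynomial Φ_1747(x) is the minimal polynomial of zeta_1747 over Q and has degree phi(1747) = 1746. So Q(zeta_1747) is a degree-1746 Galois extension with Galois group (Z/1747Z)^*. (Z/1747Z)^* is cyclic since 1747 is an odd prime power (or 4). Hence Gal(Q(zeta_1747)/Q) ≅ Z/1746Z.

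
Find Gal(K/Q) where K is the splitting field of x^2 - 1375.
Gal(K/Q) = Z/2Z (cyclic of order 2)

x^2 - 1375 is irreducible over Q since 1375 is not a rational square. The splitting field Q(sqrt(1375)) has degree 2 over Q, and its unique nontrivial automorphism is sqrt(1375) ↦ -sqrt(1375). Hence Gal(Q(sqrt(1375))/Q) = Z/2Z.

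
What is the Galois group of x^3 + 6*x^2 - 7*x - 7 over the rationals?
Gal(K/Q) = S_3 (symmetric group of order 6)

Compute the discriminant of x^3 + (6)*x^2 + (-7)*x + (-7): Δ = 13153. Since Δ is not a rational square, the Galois group is not contained in A_3; it must be the full S_3 (irreducibility of the cubic rules out anything smaller).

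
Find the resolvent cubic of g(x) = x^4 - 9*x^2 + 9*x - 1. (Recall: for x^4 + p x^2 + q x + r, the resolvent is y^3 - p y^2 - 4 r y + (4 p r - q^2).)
h(y) = y^3 + 9*y^2 + 4*y - 45

Identify coefficients: p = -9, q = 9, r = -1.
Plug into h(y) = y^3 - p y^2 - 4 r y + (4 p r - q^2):
  h(y) = y^3 - (-9) y^2 - 4*(-1) y + (4*(-9)*(-1) - (9)^2)
       = y^3 + (9) y^2 + (4) y + (-45).
Simplifying: h(y) = y^3 + 9*y^2 + 4*y - 45.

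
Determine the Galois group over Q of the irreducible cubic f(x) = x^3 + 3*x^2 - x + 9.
Gal(K/Q) = S_3 (symmetric group of order 6)

Compute the discriminant of x^3 + (3)*x^2 + (-1)*x + (9): Δ = -3632. Since Δ is not a rational square, the Galois group is not contained in A_3; it must be the full S_3 (irreducibility of the cubic rules out anything smaller).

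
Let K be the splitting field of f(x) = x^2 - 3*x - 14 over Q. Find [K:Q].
[K:Q] = 2

The discriminant of x^2 + (-3)*x + (-14) is b^2 - 4c = 9 - (-56) = 65. Since 65 is not a perfect square in Q, the polynomial is irreducible over Q. Its two roots generate a degree-2 extension, so [K:Q] = 2.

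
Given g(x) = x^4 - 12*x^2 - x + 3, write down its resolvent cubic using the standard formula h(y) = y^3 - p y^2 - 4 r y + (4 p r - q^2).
h(y) = y^3 + 12*y^2 - 12*y - 145

Identify coefficients: p = -12, q = -1, r = 3.
Plug into h(y) = y^3 - p y^2 - 4 r y + (4 p r - q^2):
  h(y) = y^3 - (-12) y^2 - 4*(3) y + (4*(-12)*(3) - (-1)^2)
       = y^3 + (12) y^2 + (-12) y + (-145).
Simplifying: h(y) = y^3 + 12*y^2 - 12*y - 145.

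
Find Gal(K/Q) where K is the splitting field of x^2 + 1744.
Gal(K/Q) = Z/2Z (cyclic of order 2)

x^2 + 1744 is irreducible over Q since -1744 is not a rational square. The splitting field Q(sqrt(-1744)) has degree 2 over Q, and its unique nontrivial automorphism is sqrt(-1744) ↦ -sqrt(-1744). Hence Gal(Q(sqrt(-1744))/Q) = Z/2Z.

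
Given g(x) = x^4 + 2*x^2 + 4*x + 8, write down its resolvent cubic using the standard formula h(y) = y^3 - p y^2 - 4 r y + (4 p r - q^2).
h(y) = y^3 - 2*y^2 - 32*y + 48

Identify coefficients: p = 2, q = 4, r = 8.
Plug into h(y) = y^3 - p y^2 - 4 r y + (4 p r - q^2):
  h(y) = y^3 - (2) y^2 - 4*(8) y + (4*(2)*(8) - (4)^2)
       = y^3 + (-2) y^2 + (-32) y + (48).
Simplifying: h(y) = y^3 - 2*y^2 - 32*y + 48.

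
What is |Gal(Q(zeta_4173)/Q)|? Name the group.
|Gal(Q(zeta_4173)/Q)| = phi(4173) = 2544; group ≅ (Z/4173Z)^* ≅ Z/2Z × Z/12Z × Z/106Z

The n-th cyclotomic polynomial Φ_4173(x) is the minimal polynomial of zeta_4173 over Q and has degree phi(4173) = 2544. So Q(zeta_4173) is a degree-2544 Galois extension with Galois group (Z/4173Z)^*. By CRT, (Z/4173Z)^* ≅ (Z/3Z)^* × (Z/13Z)^* × (Z/107Z)^*. Each prime-power unit group is (Z/3Z)^* ≅ Z/2Z; (Z/13Z)^* ≅ Z/12Z; (Z/107Z)^* ≅ Z/106Z. Hence Gal(Q(zeta_4173)/Q) ≅ Z/2Z × Z/12Z × Z/106Z.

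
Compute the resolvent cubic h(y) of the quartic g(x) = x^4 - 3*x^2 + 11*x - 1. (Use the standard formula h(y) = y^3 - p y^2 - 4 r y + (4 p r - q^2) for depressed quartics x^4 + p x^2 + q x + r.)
h(y) = y^3 + 3*y^2 + 4*y - 109

Identify coefficients: p = -3, q = 11, r = -1.
Plug into h(y) = y^3 - p y^2 - 4 r y + (4 p r - q^2):
  h(y) = y^3 - (-3) y^2 - 4*(-1) y + (4*(-3)*(-1) - (11)^2)
       = y^3 + (3) y^2 + (4) y + (-109).
Simplifying: h(y) = y^3 + 3*y^2 + 4*y - 109.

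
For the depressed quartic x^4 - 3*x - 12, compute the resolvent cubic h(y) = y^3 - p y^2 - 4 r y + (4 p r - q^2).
h(y) = y^3 + 48*y - 9

Identify coefficients: p = 0, q = -3, r = -12.
Plug into h(y) = y^3 - p y^2 - 4 r y + (4 p r - q^2):
  h(y) = y^3 - (0) y^2 - 4*(-12) y + (4*(0)*(-12) - (-3)^2)
       = y^3 + (0) y^2 + (48) y + (-9).
Simplifying: h(y) = y^3 + 48*y - 9.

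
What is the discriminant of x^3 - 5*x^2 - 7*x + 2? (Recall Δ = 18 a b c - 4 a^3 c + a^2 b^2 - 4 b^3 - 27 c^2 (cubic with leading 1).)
Δ = 4749

For x^3 + a x^2 + b x + c the discriminant is Δ = 18 a b c - 4 a^3 c + a^2 b^2 - 4 b^3 - 27 c^2.
Plug a = -5, b = -7, c = 2:
  18*(-5)*(-7)*(2) - 4*(-5)^3*(2) + (-5)^2*(-7)^2 - 4*(-7)^3 - 27*(2)^2
  = 1260 + (1000) + 1225 + (1372) + (-108)
  = 4749.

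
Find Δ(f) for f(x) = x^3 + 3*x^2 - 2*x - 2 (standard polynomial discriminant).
Δ = 392

For x^3 + a x^2 + b x + c the discriminant is Δ = 18 a b c - 4 a^3 c + a^2 b^2 - 4 b^3 - 27 c^2.
Plug a = 3, b = -2, c = -2:
  18*(3)*(-2)*(-2) - 4*(3)^3*(-2) + (3)^2*(-2)^2 - 4*(-2)^3 - 27*(-2)^2
  = 216 + (216) + 36 + (32) + (-108)
  = 392.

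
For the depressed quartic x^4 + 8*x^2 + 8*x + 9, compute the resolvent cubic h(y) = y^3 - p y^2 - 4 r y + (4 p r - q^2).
h(y) = y^3 - 8*y^2 - 36*y + 224

Identify coefficients: p = 8, q = 8, r = 9.
Plug into h(y) = y^3 - p y^2 - 4 r y + (4 p r - q^2):
  h(y) = y^3 - (8) y^2 - 4*(9) y + (4*(8)*(9) - (8)^2)
       = y^3 + (-8) y^2 + (-36) y + (224).
Simplifying: h(y) = y^3 - 8*y^2 - 36*y + 224.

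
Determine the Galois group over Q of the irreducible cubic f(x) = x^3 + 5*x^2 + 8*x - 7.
Gal(K/Q) = S_3 (symmetric group of order 6)

Compute the discriminant of x^3 + (5)*x^2 + (8)*x + (-7): Δ = -3311. Since Δ is not a rational square, the Galois group is not contained in A_3; it must be the full S_3 (irreducibility of the cubic rules out anything smaller).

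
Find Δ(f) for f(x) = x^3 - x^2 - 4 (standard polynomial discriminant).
Δ = -448

For x^3 + a x^2 + b x + c the discriminant is Δ = 18 a b c - 4 a^3 c + a^2 b^2 - 4 b^3 - 27 c^2.
Plug a = -1, b = 0, c = -4:
  18*(-1)*(0)*(-4) - 4*(-1)^3*(-4) + (-1)^2*(0)^2 - 4*(0)^3 - 27*(-4)^2
  = 0 + (-16) + 0 + (0) + (-432)
  = -448.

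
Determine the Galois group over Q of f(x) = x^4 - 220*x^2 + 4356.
Gal(K/Q) = Z/2Z (cyclic of order 2)

f factors as (x^2 - 22)(x^2 - 198), so the splitting field is K = Q(sqrt(22), sqrt(198)). The squarefree part of 22 is 22 and the squarefree part of 198 is also 22, so sqrt(22) and sqrt(198) are both rational multiples of sqrt(22). Hence Q(sqrt(22)) = Q(sqrt(198)) = Q(sqrt(22)), and the splitting field collapses to a single degree-2 extension with Galois group Z/2Z.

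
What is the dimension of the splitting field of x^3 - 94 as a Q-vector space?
[K:Q] = 6

x^3 - 94 has one real root r = 94^(1/3) and two complex roots r*zeta_3, r*zeta_3^2 where zeta_3 = e^(2*pi*i/3). The splitting field is Q(r, zeta_3). [Q(r):Q] = 3 and [Q(zeta_3):Q] = 2 with gcd = 1, so [Q(r, zeta_3):Q] = 3 * 2 = 6.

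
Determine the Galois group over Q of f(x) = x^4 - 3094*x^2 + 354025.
Gal(K/Q) = Z/2Z (cyclic of order 2)

f factors as (x^2 - 2975)(x^2 - 119), so the splitting field is K = Q(sqrt(2975), sqrt(119)). The squarefree part of 2975 is 119 and the squarefree part of 119 is also 119, so sqrt(2975) and sqrt(119) are both rational multiples of sqrt(119). Hence Q(sqrt(2975)) = Q(sqrt(119)) = Q(sqrt(119)), and the splitting field collapses to a single degree-2 extension with Galois group Z/2Z.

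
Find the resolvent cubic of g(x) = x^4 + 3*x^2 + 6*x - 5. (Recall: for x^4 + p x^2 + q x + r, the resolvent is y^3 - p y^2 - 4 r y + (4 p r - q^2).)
h(y) = y^3 - 3*y^2 + 20*y - 96

Identify coefficients: p = 3, q = 6, r = -5.
Plug into h(y) = y^3 - p y^2 - 4 r y + (4 p r - q^2):
  h(y) = y^3 - (3) y^2 - 4*(-5) y + (4*(3)*(-5) - (6)^2)
       = y^3 + (-3) y^2 + (20) y + (-96).
Simplifying: h(y) = y^3 - 3*y^2 + 20*y - 96.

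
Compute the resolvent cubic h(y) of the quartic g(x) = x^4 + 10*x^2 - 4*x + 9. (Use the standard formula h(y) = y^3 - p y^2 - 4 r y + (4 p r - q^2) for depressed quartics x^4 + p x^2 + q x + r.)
h(y) = y^3 - 10*y^2 - 36*y + 344

Identify coefficients: p = 10, q = -4, r = 9.
Plug into h(y) = y^3 - p y^2 - 4 r y + (4 p r - q^2):
  h(y) = y^3 - (10) y^2 - 4*(9) y + (4*(10)*(9) - (-4)^2)
       = y^3 + (-10) y^2 + (-36) y + (344).
Simplifying: h(y) = y^3 - 10*y^2 - 36*y + 344.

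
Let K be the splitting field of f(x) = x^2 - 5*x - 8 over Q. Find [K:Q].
[K:Q] = 2

The discriminant of x^2 + (-5)*x + (-8) is b^2 - 4c = 25 - (-32) = 57. Since 57 is not a perfect square in Q, the polynomial is irreducible over Q. Its two roots generate a degree-2 extension, so [K:Q] = 2.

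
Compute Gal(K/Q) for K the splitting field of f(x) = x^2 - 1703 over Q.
Gal(K/Q) = Z/2Z (cyclic of order 2)

x^2 - 1703 is irreducible over Q since 1703 is not a rational square. The splitting field Q(sqrt(1703)) has degree 2 over Q, and its unique nontrivial automorphism is sqrt(1703) ↦ -sqrt(1703). Hence Gal(Q(sqrt(1703))/Q) = Z/2Z.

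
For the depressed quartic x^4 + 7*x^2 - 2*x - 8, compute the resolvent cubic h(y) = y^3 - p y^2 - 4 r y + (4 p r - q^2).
h(y) = y^3 - 7*y^2 + 32*y - 228

Identify coefficients: p = 7, q = -2, r = -8.
Plug into h(y) = y^3 - p y^2 - 4 r y + (4 p r - q^2):
  h(y) = y^3 - (7) y^2 - 4*(-8) y + (4*(7)*(-8) - (-2)^2)
       = y^3 + (-7) y^2 + (32) y + (-228).
Simplifying: h(y) = y^3 - 7*y^2 + 32*y - 228.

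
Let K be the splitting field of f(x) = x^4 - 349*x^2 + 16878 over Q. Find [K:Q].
[K:Q] = 4

f factors as (x^2 - 291)(x^2 - 58); the splitting field is K = Q(sqrt(291), sqrt(58)). Since 291, 58, and 16878 are all non-squares in Q, the three subfields Q(sqrt(291)), Q(sqrt(58)), Q(sqrt(16878)) are distinct degree-2 extensions, so [K:Q] = 4 (Klein four Galois group).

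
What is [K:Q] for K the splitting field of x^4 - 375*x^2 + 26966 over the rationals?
[K:Q] = 4

f factors as (x^2 - 278)(x^2 - 97); the splitting field is K = Q(sqrt(278), sqrt(97)). Since 278, 97, and 26966 are all non-squares in Q, the three subfields Q(sqrt(278)), Q(sqrt(97)), Q(sqrt(26966)) are distinct degree-2 extensions, so [K:Q] = 4 (Klein four Galois group).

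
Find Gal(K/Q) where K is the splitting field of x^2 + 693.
Gal(K/Q) = Z/2Z (cyclic of order 2)

x^2 + 693 is irreducible over Q since -693 is not a rational square. The splitting field Q(sqrt(-693)) has degree 2 over Q, and its unique nontrivial automorphism is sqrt(-693) ↦ -sqrt(-693). Hence Gal(Q(sqrt(-693))/Q) = Z/2Z.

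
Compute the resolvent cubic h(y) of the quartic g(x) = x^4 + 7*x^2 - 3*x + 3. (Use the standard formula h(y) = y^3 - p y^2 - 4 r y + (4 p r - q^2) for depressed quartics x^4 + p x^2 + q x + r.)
h(y) = y^3 - 7*y^2 - 12*y + 75

Identify coefficients: p = 7, q = -3, r = 3.
Plug into h(y) = y^3 - p y^2 - 4 r y + (4 p r - q^2):
  h(y) = y^3 - (7) y^2 - 4*(3) y + (4*(7)*(3) - (-3)^2)
       = y^3 + (-7) y^2 + (-12) y + (75).
Simplifying: h(y) = y^3 - 7*y^2 - 12*y + 75.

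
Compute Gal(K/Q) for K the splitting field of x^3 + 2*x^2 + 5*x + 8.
Gal(K/Q) = S_3 (symmetric group of order 6)

Compute the discriminant of x^3 + (2)*x^2 + (5)*x + (8): Δ = -944. Since Δ is not a rational square, the Galois group is not contained in A_3; it must be the full S_3 (irreducibility of the cubic rules out anything smaller).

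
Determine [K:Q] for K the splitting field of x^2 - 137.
[K:Q] = 2

The polynomial x^2 - 137 is irreducible over Q since 137 is not a perfect square. Its splitting field is Q(sqrt(137)), which has degree 2 over Q.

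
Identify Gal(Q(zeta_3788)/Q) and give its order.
|Gal(Q(zeta_3788)/Q)| = phi(3788) = 1892; group ≅ (Z/3788Z)^* ≅ Z/2Z × Z/946Z

The n-th cyclotomic polynomial Φ_3788(x) is the minimal polynomial of zeta_3788 over Q and has degree phi(3788) = 1892. So Q(zeta_3788) is a degree-1892 Galois extension with Galois group (Z/3788Z)^*. By CRT, (Z/3788Z)^* ≅ (Z/4Z)^* × (Z/947Z)^*. Each prime-power unit group is (Z/4Z)^* ≅ Z/2Z; (Z/947Z)^* ≅ Z/946Z. Hence Gal(Q(zeta_3788)/Q) ≅ Z/2Z × Z/946Z.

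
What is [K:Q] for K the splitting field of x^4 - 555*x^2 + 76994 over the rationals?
[K:Q] = 4

f factors as (x^2 - 274)(x^2 - 281); the splitting field is K = Q(sqrt(274), sqrt(281)). Since 274, 281, and 76994 are all non-squares in Q, the three subfields Q(sqrt(274)), Q(sqrt(281)), Q(sqrt(76994)) are distinct degree-2 extensions, so [K:Q] = 4 (Klein four Galois group).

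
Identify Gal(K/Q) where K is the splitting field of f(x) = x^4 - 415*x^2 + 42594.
Gal(K/Q) = V_4 (Klein four-group, Z/2Z × Z/2Z)

f factors as (x^2 - 229)(x^2 - 186), so the splitting field is K = Q(sqrt(229), sqrt(186)). The elements 229, 186, 42594 are all non-squares in Q, so sqrt(229) and sqrt(186) generate independent quadratic extensions. Thus [K:Q] = 4 and Gal(K/Q) is generated by the two order-2 automorphisms sqrt(229) ↦ -sqrt(229) and sqrt(186) ↦ -sqrt(186), giving V_4.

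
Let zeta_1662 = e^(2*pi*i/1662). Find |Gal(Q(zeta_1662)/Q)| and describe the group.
|Gal(Q(zeta_1662)/Q)| = phi(1662) = 552; group ≅ (Z/1662Z)^* ≅ Z/2Z × Z/276Z

The n-th cyclotomic polynomial Φ_1662(x) is the minimal polynomial of zeta_1662 over Q and has degree phi(1662) = 552. So Q(zeta_1662) is a degree-552 Galois extension with Galois group (Z/1662Z)^*. By CRT, (Z/1662Z)^* ≅ (Z/2Z)^* × (Z/3Z)^* × (Z/277Z)^*. Each prime-power unit group is (Z/2Z)^* ≅ trivial group (order 1); (Z/3Z)^* ≅ Z/2Z; (Z/277Z)^* ≅ Z/276Z. Hence Gal(Q(zeta_1662)/Q) ≅ Z/2Z × Z/276Z.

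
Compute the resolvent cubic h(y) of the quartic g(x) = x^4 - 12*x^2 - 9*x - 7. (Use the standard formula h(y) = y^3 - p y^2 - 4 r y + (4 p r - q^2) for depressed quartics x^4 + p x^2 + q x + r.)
h(y) = y^3 + 12*y^2 + 28*y + 255

Identify coefficients: p = -12, q = -9, r = -7.
Plug into h(y) = y^3 - p y^2 - 4 r y + (4 p r - q^2):
  h(y) = y^3 - (-12) y^2 - 4*(-7) y + (4*(-12)*(-7) - (-9)^2)
       = y^3 + (12) y^2 + (28) y + (255).
Simplifying: h(y) = y^3 + 12*y^2 + 28*y + 255.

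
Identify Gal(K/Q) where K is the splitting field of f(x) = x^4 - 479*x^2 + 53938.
Gal(K/Q) = V_4 (Klein four-group, Z/2Z × Z/2Z)

f factors as (x^2 - 181)(x^2 - 298), so the splitting field is K = Q(sqrt(181), sqrt(298)). The elements 181, 298, 53938 are all non-squares in Q, so sqrt(181) and sqrt(298) generate independent quadratic extensions. Thus [K:Q] = 4 and Gal(K/Q) is generated by the two order-2 automorphisms sqrt(181) ↦ -sqrt(181) and sqrt(298) ↦ -sqrt(298), giving V_4.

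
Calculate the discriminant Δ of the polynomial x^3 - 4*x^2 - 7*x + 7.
Δ = 6153

For x^3 + a x^2 + b x + c the discriminant is Δ = 18 a b c - 4 a^3 c + a^2 b^2 - 4 b^3 - 27 c^2.
Plug a = -4, b = -7, c = 7:
  18*(-4)*(-7)*(7) - 4*(-4)^3*(7) + (-4)^2*(-7)^2 - 4*(-7)^3 - 27*(7)^2
  = 3528 + (1792) + 784 + (1372) + (-1323)
  = 6153.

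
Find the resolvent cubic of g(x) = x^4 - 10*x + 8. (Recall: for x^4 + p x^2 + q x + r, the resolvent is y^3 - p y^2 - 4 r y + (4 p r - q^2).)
h(y) = y^3 - 32*y - 100

Identify coefficients: p = 0, q = -10, r = 8.
Plug into h(y) = y^3 - p y^2 - 4 r y + (4 p r - q^2):
  h(y) = y^3 - (0) y^2 - 4*(8) y + (4*(0)*(8) - (-10)^2)
       = y^3 + (0) y^2 + (-32) y + (-100).
Simplifying: h(y) = y^3 - 32*y - 100.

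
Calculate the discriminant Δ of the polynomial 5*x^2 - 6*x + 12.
Δ = -204

For a quadratic a x^2 + b x + c the discriminant is Δ = b^2 - 4ac = (-6)^2 - 4*(5)*(12) = 36 - (240) = -204.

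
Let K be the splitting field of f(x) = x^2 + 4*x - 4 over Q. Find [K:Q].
[K:Q] = 2

The discriminant of x^2 + (4)*x + (-4) is b^2 - 4c = 16 - (-16) = 32. Since 32 is not a perfect square in Q, the polynomial is irreducible over Q. Its two roots generate a degree-2 extension, so [K:Q] = 2.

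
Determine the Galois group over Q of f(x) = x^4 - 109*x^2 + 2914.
Gal(K/Q) = V_4 (Klein four-group, Z/2Z × Z/2Z)

f factors as (x^2 - 47)(x^2 - 62), so the splitting field is K = Q(sqrt(47), sqrt(62)). The elements 47, 62, 2914 are all non-squares in Q, so sqrt(47) and sqrt(62) generate independent quadratic extensions. Thus [K:Q] = 4 and Gal(K/Q) is generated by the two order-2 automorphisms sqrt(47) ↦ -sqrt(47) and sqrt(62) ↦ -sqrt(62), giving V_4.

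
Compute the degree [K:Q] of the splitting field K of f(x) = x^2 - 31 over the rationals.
[K:Q] = 2

The polynomial x^2 - 31 is irreducible over Q since 31 is not a perfect square. Its splitting field is Q(sqrt(31)), which has degree 2 over Q.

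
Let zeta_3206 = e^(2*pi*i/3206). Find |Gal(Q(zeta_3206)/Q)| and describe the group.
|Gal(Q(zeta_3206)/Q)| = phi(3206) = 1368; group ≅ (Z/3206Z)^* ≅ Z/6Z × Z/228Z

The n-th cyclotomic polynomial Φ_3206(x) is the minimal polynomial of zeta_3206 over Q and has degree phi(3206) = 1368. So Q(zeta_3206) is a degree-1368 Galois extension with Galois group (Z/3206Z)^*. By CRT, (Z/3206Z)^* ≅ (Z/2Z)^* × (Z/7Z)^* × (Z/229Z)^*. Each prime-power unit group is (Z/2Z)^* ≅ trivial group (order 1); (Z/7Z)^* ≅ Z/6Z; (Z/229Z)^* ≅ Z/228Z. Hence Gal(Q(zeta_3206)/Q) ≅ Z/6Z × Z/228Z.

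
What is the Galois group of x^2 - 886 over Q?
Gal(K/Q) = Z/2Z (cyclic of order 2)

x^2 - 886 is irreducible over Q since 886 is not a rational square. The splitting field Q(sqrt(886)) has degree 2 over Q, and its unique nontrivial automorphism is sqrt(886) ↦ -sqrt(886). Hence Gal(Q(sqrt(886))/Q) = Z/2Z.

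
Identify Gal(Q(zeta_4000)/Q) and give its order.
|Gal(Q(zeta_4000)/Q)| = phi(4000) = 1600; group ≅ (Z/4000Z)^* ≅ Z/2Z × Z/8Z × Z/100Z

The n-th cyclotomic polynomial Φ_4000(x) is the minimal polynomial of zeta_4000 over Q and has degree phi(4000) = 1600. So Q(zeta_4000) is a degree-1600 Galois extension with Galois group (Z/4000Z)^*. By CRT, (Z/4000Z)^* ≅ (Z/32Z)^* × (Z/125Z)^*. Each prime-power unit group is (Z/32Z)^* ≅ Z/2Z × Z/8Z; (Z/125Z)^* ≅ Z/100Z. Hence Gal(Q(zeta_4000)/Q) ≅ Z/2Z × Z/8Z × Z/100Z.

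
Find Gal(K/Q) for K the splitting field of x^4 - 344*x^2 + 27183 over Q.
Gal(K/Q) = V_4 (Klein four-group, Z/2Z × Z/2Z)

f factors as (x^2 - 221)(x^2 - 123), so the splitting field is K = Q(sqrt(221), sqrt(123)). The elements 221, 123, 27183 are all non-squares in Q, so sqrt(221) and sqrt(123) generate independent quadratic extensions. Thus [K:Q] = 4 and Gal(K/Q) is generated by the two order-2 automorphisms sqrt(221) ↦ -sqrt(221) and sqrt(123) ↦ -sqrt(123), giving V_4.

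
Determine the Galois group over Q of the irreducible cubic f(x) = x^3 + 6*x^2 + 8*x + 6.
Gal(K/Q) = S_3 (symmetric group of order 6)

Compute the discriminant of x^3 + (6)*x^2 + (8)*x + (6): Δ = -716. Since Δ is not a rational square, the Galois group is not contained in A_3; it must be the full S_3 (irreducibility of the cubic rules out anything smaller).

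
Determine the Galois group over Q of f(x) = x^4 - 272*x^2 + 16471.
Gal(K/Q) = V_4 (Klein four-group, Z/2Z × Z/2Z)

f factors as (x^2 - 181)(x^2 - 91), so the splitting field is K = Q(sqrt(181), sqrt(91)). The elements 181, 91, 16471 are all non-squares in Q, so sqrt(181) and sqrt(91) generate independent quadratic extensions. Thus [K:Q] = 4 and Gal(K/Q) is generated by the two order-2 automorphisms sqrt(181) ↦ -sqrt(181) and sqrt(91) ↦ -sqrt(91), giving V_4.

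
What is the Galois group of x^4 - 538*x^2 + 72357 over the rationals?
Gal(K/Q) = V_4 (Klein four-group, Z/2Z × Z/2Z)

f factors as (x^2 - 271)(x^2 - 267), so the splitting field is K = Q(sqrt(271), sqrt(267)). The elements 271, 267, 72357 are all non-squares in Q, so sqrt(271) and sqrt(267) generate independent quadratic extensions. Thus [K:Q] = 4 and Gal(K/Q) is generated by the two order-2 automorphisms sqrt(271) ↦ -sqrt(271) and sqrt(267) ↦ -sqrt(267), giving V_4.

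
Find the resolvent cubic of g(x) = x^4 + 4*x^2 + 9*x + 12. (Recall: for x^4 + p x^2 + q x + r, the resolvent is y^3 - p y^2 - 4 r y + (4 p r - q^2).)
h(y) = y^3 - 4*y^2 - 48*y + 111

Identify coefficients: p = 4, q = 9, r = 12.
Plug into h(y) = y^3 - p y^2 - 4 r y + (4 p r - q^2):
  h(y) = y^3 - (4) y^2 - 4*(12) y + (4*(4)*(12) - (9)^2)
       = y^3 + (-4) y^2 + (-48) y + (111).
Simplifying: h(y) = y^3 - 4*y^2 - 48*y + 111.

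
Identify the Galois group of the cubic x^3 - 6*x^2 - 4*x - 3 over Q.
Gal(K/Q) = S_3 (symmetric group of order 6)

Compute the discriminant of x^3 + (-6)*x^2 + (-4)*x + (-3): Δ = -3299. Since Δ is not a rational square, the Galois group is not contained in A_3; it must be the full S_3 (irreducibility of the cubic rules out anything smaller).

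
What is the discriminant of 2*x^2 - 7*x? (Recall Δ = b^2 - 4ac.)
Δ = 49

For a quadratic a x^2 + b x + c the discriminant is Δ = b^2 - 4ac = (-7)^2 - 4*(2)*(0) = 49 - (0) = 49.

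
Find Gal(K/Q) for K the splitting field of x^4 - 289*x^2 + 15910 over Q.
Gal(K/Q) = V_4 (Klein four-group, Z/2Z × Z/2Z)

f factors as (x^2 - 74)(x^2 - 215), so the splitting field is K = Q(sqrt(74), sqrt(215)). The elements 74, 215, 15910 are all non-squares in Q, so sqrt(74) and sqrt(215) generate independent quadratic extensions. Thus [K:Q] = 4 and Gal(K/Q) is generated by the two order-2 automorphisms sqrt(74) ↦ -sqrt(74) and sqrt(215) ↦ -sqrt(215), giving V_4.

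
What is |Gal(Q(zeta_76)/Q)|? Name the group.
|Gal(Q(zeta_76)/Q)| = phi(76) = 36; group ≅ (Z/76Z)^* ≅ Z/2Z × Z/18Z

The n-th cyclotomic polynomial Φ_76(x) is the minimal polynomial of zeta_76 over Q and has degree phi(76) = 36. So Q(zeta_76) is a degree-36 Galois extension with Galois group (Z/76Z)^*. By CRT, (Z/76Z)^* ≅ (Z/4Z)^* × (Z/19Z)^*. Each prime-power unit group is (Z/4Z)^* ≅ Z/2Z; (Z/19Z)^* ≅ Z/18Z. Hence Gal(Q(zeta_76)/Q) ≅ Z/2Z × Z/18Z.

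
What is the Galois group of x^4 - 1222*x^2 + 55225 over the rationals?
Gal(K/Q) = Z/2Z (cyclic of order 2)

f factors as (x^2 - 47)(x^2 - 1175), so the splitting field is K = Q(sqrt(47), sqrt(1175)). The squarefree part of 47 is 47 and the squarefree part of 1175 is also 47, so sqrt(47) and sqrt(1175) are both rational multiples of sqrt(47). Hence Q(sqrt(47)) = Q(sqrt(1175)) = Q(sqrt(47)), and the splitting field collapses to a single degree-2 extension with Galois group Z/2Z.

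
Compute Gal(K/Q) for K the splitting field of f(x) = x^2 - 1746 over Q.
Gal(K/Q) = Z/2Z (cyclic of order 2)

x^2 - 1746 is irreducible over Q since 1746 is not a rational square. The splitting field Q(sqrt(1746)) has degree 2 over Q, and its unique nontrivial automorphism is sqrt(1746) ↦ -sqrt(1746). Hence Gal(Q(sqrt(1746))/Q) = Z/2Z.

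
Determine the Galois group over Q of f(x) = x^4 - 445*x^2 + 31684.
Gal(K/Q) = Z/2Z (cyclic of order 2)

f factors as (x^2 - 89)(x^2 - 356), so the splitting field is K = Q(sqrt(89), sqrt(356)). The squarefree part of 89 is 89 and the squarefree part of 356 is also 89, so sqrt(89) and sqrt(356) are both rational multiples of sqrt(89). Hence Q(sqrt(89)) = Q(sqrt(356)) = Q(sqrt(89)), and the splitting field collapses to a single degree-2 extension with Galois group Z/2Z.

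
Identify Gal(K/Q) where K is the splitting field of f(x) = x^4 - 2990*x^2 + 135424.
Gal(K/Q) = Z/2Z (cyclic of order 2)

f factors as (x^2 - 46)(x^2 - 2944), so the splitting field is K = Q(sqrt(46), sqrt(2944)). The squarefree part of 46 is 46 and the squarefree part of 2944 is also 46, so sqrt(46) and sqrt(2944) are both rational multiples of sqrt(46). Hence Q(sqrt(46)) = Q(sqrt(2944)) = Q(sqrt(46)), and the splitting field collapses to a single degree-2 extension with Galois group Z/2Z.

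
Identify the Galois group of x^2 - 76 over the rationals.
Gal(K/Q) = Z/2Z (cyclic of order 2)

x^2 - 76 is irreducible over Q since 76 is not a rational square. The splitting field Q(sqrt(76)) has degree 2 over Q, and its unique nontrivial automorphism is sqrt(76) ↦ -sqrt(76). Hence Gal(Q(sqrt(76))/Q) = Z/2Z.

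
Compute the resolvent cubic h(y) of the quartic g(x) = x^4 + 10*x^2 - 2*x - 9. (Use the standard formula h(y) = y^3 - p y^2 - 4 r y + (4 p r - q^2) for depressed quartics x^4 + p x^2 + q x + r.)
h(y) = y^3 - 10*y^2 + 36*y - 364

Identify coefficients: p = 10, q = -2, r = -9.
Plug into h(y) = y^3 - p y^2 - 4 r y + (4 p r - q^2):
  h(y) = y^3 - (10) y^2 - 4*(-9) y + (4*(10)*(-9) - (-2)^2)
       = y^3 + (-10) y^2 + (36) y + (-364).
Simplifying: h(y) = y^3 - 10*y^2 + 36*y - 364.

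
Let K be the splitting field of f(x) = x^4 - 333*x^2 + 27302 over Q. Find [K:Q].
[K:Q] = 4

f factors as (x^2 - 187)(x^2 - 146); the splitting field is K = Q(sqrt(187), sqrt(146)). Since 187, 146, and 27302 are all non-squares in Q, the three subfields Q(sqrt(187)), Q(sqrt(146)), Q(sqrt(27302)) are distinct degree-2 extensions, so [K:Q] = 4 (Klein four Galois group).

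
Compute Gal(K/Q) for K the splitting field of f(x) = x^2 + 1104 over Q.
Gal(K/Q) = Z/2Z (cyclic of order 2)

x^2 + 1104 is irreducible over Q since -1104 is not a rational square. The splitting field Q(sqrt(-1104)) has degree 2 over Q, and its unique nontrivial automorphism is sqrt(-1104) ↦ -sqrt(-1104). Hence Gal(Q(sqrt(-1104))/Q) = Z/2Z.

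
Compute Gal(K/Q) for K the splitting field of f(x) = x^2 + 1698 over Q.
Gal(K/Q) = Z/2Z (cyclic of order 2)

x^2 + 1698 is irreducible over Q since -1698 is not a rational square. The splitting field Q(sqrt(-1698)) has degree 2 over Q, and its unique nontrivial automorphism is sqrt(-1698) ↦ -sqrt(-1698). Hence Gal(Q(sqrt(-1698))/Q) = Z/2Z.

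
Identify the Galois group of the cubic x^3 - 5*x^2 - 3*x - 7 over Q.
Gal(K/Q) = S_3 (symmetric group of order 6)

Compute the discriminant of x^3 + (-5)*x^2 + (-3)*x + (-7): Δ = -6380. Since Δ is not a rational square, the Galois group is not contained in A_3; it must be the full S_3 (irreducibility of the cubic rules out anything smaller).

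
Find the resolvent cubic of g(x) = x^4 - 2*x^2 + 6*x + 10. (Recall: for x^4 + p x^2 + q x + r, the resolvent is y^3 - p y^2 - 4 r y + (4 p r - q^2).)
h(y) = y^3 + 2*y^2 - 40*y - 116

Identify coefficients: p = -2, q = 6, r = 10.
Plug into h(y) = y^3 - p y^2 - 4 r y + (4 p r - q^2):
  h(y) = y^3 - (-2) y^2 - 4*(10) y + (4*(-2)*(10) - (6)^2)
       = y^3 + (2) y^2 + (-40) y + (-116).
Simplifying: h(y) = y^3 + 2*y^2 - 40*y - 116.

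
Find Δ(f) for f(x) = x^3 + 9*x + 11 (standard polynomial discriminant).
Δ = -6183

For a depressed cubic x^3 + p x + q the discriminant is Δ = -4 p^3 - 27 q^2 = -4*(9)^3 - 27*(11)^2 = -2916 - 3267 = -6183.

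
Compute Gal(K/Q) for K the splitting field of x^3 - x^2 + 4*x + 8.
Gal(K/Q) = S_3 (symmetric group of order 6)

Compute the discriminant of x^3 + (-1)*x^2 + (4)*x + (8): Δ = -2512. Since Δ is not a rational square, the Galois group is not contained in A_3; it must be the full S_3 (irreducibility of the cubic rules out anything smaller).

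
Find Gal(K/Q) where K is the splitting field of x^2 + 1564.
Gal(K/Q) = Z/2Z (cyclic of order 2)

x^2 + 1564 is irreducible over Q since -1564 is not a rational square. The splitting field Q(sqrt(-1564)) has degree 2 over Q, and its unique nontrivial automorphism is sqrt(-1564) ↦ -sqrt(-1564). Hence Gal(Q(sqrt(-1564))/Q) = Z/2Z.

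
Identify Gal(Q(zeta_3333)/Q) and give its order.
|Gal(Q(zeta_3333)/Q)| = phi(3333) = 2000; group ≅ (Z/3333Z)^* ≅ Z/2Z × Z/10Z × Z/100Z

The n-th cyclotomic polynomial Φ_3333(x) is the minimal polynomial of zeta_3333 over Q and has degree phi(3333) = 2000. So Q(zeta_3333) is a degree-2000 Galois extension with Galois group (Z/3333Z)^*. By CRT, (Z/3333Z)^* ≅ (Z/3Z)^* × (Z/11Z)^* × (Z/101Z)^*. Each prime-power unit group is (Z/3Z)^* ≅ Z/2Z; (Z/11Z)^* ≅ Z/10Z; (Z/101Z)^* ≅ Z/100Z. Hence Gal(Q(zeta_3333)/Q) ≅ Z/2Z × Z/10Z × Z/100Z.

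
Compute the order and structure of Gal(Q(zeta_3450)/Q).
|Gal(Q(zeta_3450)/Q)| = phi(3450) = 880; group ≅ (Z/3450Z)^* ≅ Z/2Z × Z/20Z × Z/22Z

The n-th cyclotomic polynomial Φ_3450(x) is the minimal polynomial of zeta_3450 over Q and has degree phi(3450) = 880. So Q(zeta_3450) is a degree-880 Galois extension with Galois group (Z/3450Z)^*. By CRT, (Z/3450Z)^* ≅ (Z/2Z)^* × (Z/3Z)^* × (Z/25Z)^* × (Z/23Z)^*. Each prime-power unit group is (Z/2Z)^* ≅ trivial group (order 1); (Z/3Z)^* ≅ Z/2Z; (Z/25Z)^* ≅ Z/20Z; (Z/23Z)^* ≅ Z/22Z. Hence Gal(Q(zeta_3450)/Q) ≅ Z/2Z × Z/20Z × Z/22Z.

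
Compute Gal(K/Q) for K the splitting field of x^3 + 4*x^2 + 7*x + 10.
Gal(K/Q) = S_3 (symmetric group of order 6)

Compute the discriminant of x^3 + (4)*x^2 + (7)*x + (10): Δ = -808. Since Δ is not a rational square, the Galois group is not contained in A_3; it must be the full S_3 (irreducibility of the cubic rules out anything smaller).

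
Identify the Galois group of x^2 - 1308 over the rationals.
Gal(K/Q) = Z/2Z (cyclic of order 2)

x^2 - 1308 is irreducible over Q since 1308 is not a rational square. The splitting field Q(sqrt(1308)) has degree 2 over Q, and its unique nontrivial automorphism is sqrt(1308) ↦ -sqrt(1308). Hence Gal(Q(sqrt(1308))/Q) = Z/2Z.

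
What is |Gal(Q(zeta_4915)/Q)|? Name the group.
|Gal(Q(zeta_4915)/Q)| = phi(4915) = 3928; group ≅ (Z/4915Z)^* ≅ Z/4Z × Z/982Z

The n-th cyclotomic polynomial Φ_4915(x) is the minimal polynomial of zeta_4915 over Q and has degree phi(4915) = 3928. So Q(zeta_4915) is a degree-3928 Galois extension with Galois group (Z/4915Z)^*. By CRT, (Z/4915Z)^* ≅ (Z/5Z)^* × (Z/983Z)^*. Each prime-power unit group is (Z/5Z)^* ≅ Z/4Z; (Z/983Z)^* ≅ Z/982Z. Hence Gal(Q(zeta_4915)/Q) ≅ Z/4Z × Z/982Z.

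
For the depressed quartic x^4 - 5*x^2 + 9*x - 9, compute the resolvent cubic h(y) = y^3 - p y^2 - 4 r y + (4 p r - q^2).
h(y) = y^3 + 5*y^2 + 36*y + 99

Identify coefficients: p = -5, q = 9, r = -9.
Plug into h(y) = y^3 - p y^2 - 4 r y + (4 p r - q^2):
  h(y) = y^3 - (-5) y^2 - 4*(-9) y + (4*(-5)*(-9) - (9)^2)
       = y^3 + (5) y^2 + (36) y + (99).
Simplifying: h(y) = y^3 + 5*y^2 + 36*y + 99.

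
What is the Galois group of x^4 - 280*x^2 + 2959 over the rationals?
Gal(K/Q) = V_4 (Klein four-group, Z/2Z × Z/2Z)

f factors as (x^2 - 11)(x^2 - 269), so the splitting field is K = Q(sqrt(11), sqrt(269)). The elements 11, 269, 2959 are all non-squares in Q, so sqrt(11) and sqrt(269) generate independent quadratic extensions. Thus [K:Q] = 4 and Gal(K/Q) is generated by the two order-2 automorphisms sqrt(11) ↦ -sqrt(11) and sqrt(269) ↦ -sqrt(269), giving V_4.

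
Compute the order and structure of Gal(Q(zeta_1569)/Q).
|Gal(Q(zeta_1569)/Q)| = phi(1569) = 1044; group ≅ (Z/1569Z)^* ≅ Z/2Z × Z/522Z

The n-th cyclotomic polynomial Φ_1569(x) is the minimal polynomial of zeta_1569 over Q and has degree phi(1569) = 1044. So Q(zeta_1569) is a degree-1044 Galois extension with Galois group (Z/1569Z)^*. By CRT, (Z/1569Z)^* ≅ (Z/3Z)^* × (Z/523Z)^*. Each prime-power unit group is (Z/3Z)^* ≅ Z/2Z; (Z/523Z)^* ≅ Z/522Z. Hence Gal(Q(zeta_1569)/Q) ≅ Z/2Z × Z/522Z.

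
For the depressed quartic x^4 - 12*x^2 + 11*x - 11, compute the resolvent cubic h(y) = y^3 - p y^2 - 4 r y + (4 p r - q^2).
h(y) = y^3 + 12*y^2 + 44*y + 407

Identify coefficients: p = -12, q = 11, r = -11.
Plug into h(y) = y^3 - p y^2 - 4 r y + (4 p r - q^2):
  h(y) = y^3 - (-12) y^2 - 4*(-11) y + (4*(-12)*(-11) - (11)^2)
       = y^3 + (12) y^2 + (44) y + (407).
Simplifying: h(y) = y^3 + 12*y^2 + 44*y + 407.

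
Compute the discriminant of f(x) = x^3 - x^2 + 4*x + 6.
Δ = -1620

For x^3 + a x^2 + b x + c the discriminant is Δ = 18 a b c - 4 a^3 c + a^2 b^2 - 4 b^3 - 27 c^2.
Plug a = -1, b = 4, c = 6:
  18*(-1)*(4)*(6) - 4*(-1)^3*(6) + (-1)^2*(4)^2 - 4*(4)^3 - 27*(6)^2
  = -432 + (24) + 16 + (-256) + (-972)
  = -1620.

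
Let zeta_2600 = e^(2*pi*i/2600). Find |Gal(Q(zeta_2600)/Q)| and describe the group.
|Gal(Q(zeta_2600)/Q)| = phi(2600) = 960; group ≅ (Z/2600Z)^* ≅ Z/2Z × Z/2Z × Z/12Z × Z/20Z

The n-th cyclotomic polynomial Φ_2600(x) is the minimal polynomial of zeta_2600 over Q and has degree phi(2600) = 960. So Q(zeta_2600) is a degree-960 Galois extension with Galois group (Z/2600Z)^*. By CRT, (Z/2600Z)^* ≅ (Z/8Z)^* × (Z/25Z)^* × (Z/13Z)^*. Each prime-power unit group is (Z/8Z)^* ≅ Z/2Z × Z/2Z; (Z/25Z)^* ≅ Z/20Z; (Z/13Z)^* ≅ Z/12Z. Hence Gal(Q(zeta_2600)/Q) ≅ Z/2Z × Z/2Z × Z/12Z × Z/20Z.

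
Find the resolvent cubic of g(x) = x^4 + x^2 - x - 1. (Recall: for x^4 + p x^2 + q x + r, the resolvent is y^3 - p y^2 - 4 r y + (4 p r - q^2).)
h(y) = y^3 - y^2 + 4*y - 5

Identify coefficients: p = 1, q = -1, r = -1.
Plug into h(y) = y^3 - p y^2 - 4 r y + (4 p r - q^2):
  h(y) = y^3 - (1) y^2 - 4*(-1) y + (4*(1)*(-1) - (-1)^2)
       = y^3 + (-1) y^2 + (4) y + (-5).
Simplifying: h(y) = y^3 - y^2 + 4*y - 5.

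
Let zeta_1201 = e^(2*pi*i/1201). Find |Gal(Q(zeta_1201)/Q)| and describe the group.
|Gal(Q(zeta_1201)/Q)| = phi(1201) = 1200; group ≅ (Z/1201Z)^* ≅ Z/1200Z

The n-th cyclotomic polynomial Φ_1201(x) is the minimal polynomial of zeta_1201 over Q and has degree phi(1201) = 1200. So Q(zeta_1201) is a degree-1200 Galois extension with Galois group (Z/1201Z)^*. (Z/1201Z)^* is cyclic since 1201 is an odd prime power (or 4). Hence Gal(Q(zeta_1201)/Q) ≅ Z/1200Z.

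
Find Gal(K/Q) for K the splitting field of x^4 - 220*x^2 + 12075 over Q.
Gal(K/Q) = V_4 (Klein four-group, Z/2Z × Z/2Z)

f factors as (x^2 - 115)(x^2 - 105), so the splitting field is K = Q(sqrt(115), sqrt(105)). The elements 115, 105, 12075 are all non-squares in Q, so sqrt(115) and sqrt(105) generate independent quadratic extensions. Thus [K:Q] = 4 and Gal(K/Q) is generated by the two order-2 automorphisms sqrt(115) ↦ -sqrt(115) and sqrt(105) ↦ -sqrt(105), giving V_4.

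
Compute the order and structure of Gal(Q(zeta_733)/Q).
|Gal(Q(zeta_733)/Q)| = phi(733) = 732; group ≅ (Z/733Z)^* ≅ Z/732Z

The n-th cyclotomic polynomial Φ_733(x) is the minimal polynomial of zeta_733 over Q and has degree phi(733) = 732. So Q(zeta_733) is a degree-732 Galois extension with Galois group (Z/733Z)^*. (Z/733Z)^* is cyclic since 733 is an odd prime power (or 4). Hence Gal(Q(zeta_733)/Q) ≅ Z/732Z.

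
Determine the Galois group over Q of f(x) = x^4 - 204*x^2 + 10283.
Gal(K/Q) = V_4 (Klein four-group, Z/2Z × Z/2Z)

f factors as (x^2 - 91)(x^2 - 113), so the splitting field is K = Q(sqrt(91), sqrt(113)). The elements 91, 113, 10283 are all non-squares in Q, so sqrt(91) and sqrt(113) generate independent quadratic extensions. Thus [K:Q] = 4 and Gal(K/Q) is generated by the two order-2 automorphisms sqrt(91) ↦ -sqrt(91) and sqrt(113) ↦ -sqrt(113), giving V_4.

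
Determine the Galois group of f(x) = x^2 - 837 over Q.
Gal(K/Q) = Z/2Z (cyclic of order 2)

x^2 - 837 is irreducible over Q since 837 is not a rational square. The splitting field Q(sqrt(837)) has degree 2 over Q, and its unique nontrivial automorphism is sqrt(837) ↦ -sqrt(837). Hence Gal(Q(sqrt(837))/Q) = Z/2Z.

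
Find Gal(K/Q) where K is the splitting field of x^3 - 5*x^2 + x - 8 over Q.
Gal(K/Q) = S_3 (symmetric group of order 6)

Compute the discriminant of x^3 + (-5)*x^2 + (1)*x + (-8): Δ = -4987. Since Δ is not a rational square, the Galois group is not contained in A_3; it must be the full S_3 (irreducibility of the cubic rules out anything smaller).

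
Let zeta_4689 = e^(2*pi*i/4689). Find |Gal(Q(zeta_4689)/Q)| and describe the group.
|Gal(Q(zeta_4689)/Q)| = phi(4689) = 3120; group ≅ (Z/4689Z)^* ≅ Z/6Z × Z/520Z

The n-th cyclotomic polynomial Φ_4689(x) is the minimal polynomial of zeta_4689 over Q and has degree phi(4689) = 3120. So Q(zeta_4689) is a degree-3120 Galois extension with Galois group (Z/4689Z)^*. By CRT, (Z/4689Z)^* ≅ (Z/9Z)^* × (Z/521Z)^*. Each prime-power unit group is (Z/9Z)^* ≅ Z/6Z; (Z/521Z)^* ≅ Z/520Z. Hence Gal(Q(zeta_4689)/Q) ≅ Z/6Z × Z/520Z.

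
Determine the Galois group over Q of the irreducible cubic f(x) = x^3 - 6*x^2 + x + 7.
Gal(K/Q) = S_3 (symmetric group of order 6)

Compute the discriminant of x^3 + (-6)*x^2 + (1)*x + (7): Δ = 4001. Since Δ is not a rational square, the Galois group is not contained in A_3; it must be the full S_3 (irreducibility of the cubic rules out anything smaller).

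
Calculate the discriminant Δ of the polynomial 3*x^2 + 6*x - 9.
Δ = 144

For a quadratic a x^2 + b x + c the discriminant is Δ = b^2 - 4ac = (6)^2 - 4*(3)*(-9) = 36 - (-108) = 144.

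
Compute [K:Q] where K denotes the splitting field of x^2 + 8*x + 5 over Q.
[K:Q] = 2

The discriminant of x^2 + (8)*x + (5) is b^2 - 4c = 64 - (20) = 44. Since 44 is not a perfect square in Q, the polynomial is irreducible over Q. Its two roots generate a degree-2 extension, so [K:Q] = 2.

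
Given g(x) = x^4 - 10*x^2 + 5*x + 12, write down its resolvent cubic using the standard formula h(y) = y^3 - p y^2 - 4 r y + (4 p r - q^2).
h(y) = y^3 + 10*y^2 - 48*y - 505

Identify coefficients: p = -10, q = 5, r = 12.
Plug into h(y) = y^3 - p y^2 - 4 r y + (4 p r - q^2):
  h(y) = y^3 - (-10) y^2 - 4*(12) y + (4*(-10)*(12) - (5)^2)
       = y^3 + (10) y^2 + (-48) y + (-505).
Simplifying: h(y) = y^3 + 10*y^2 - 48*y - 505.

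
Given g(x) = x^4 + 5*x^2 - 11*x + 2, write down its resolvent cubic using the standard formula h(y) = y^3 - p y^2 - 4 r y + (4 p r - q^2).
h(y) = y^3 - 5*y^2 - 8*y - 81

Identify coefficients: p = 5, q = -11, r = 2.
Plug into h(y) = y^3 - p y^2 - 4 r y + (4 p r - q^2):
  h(y) = y^3 - (5) y^2 - 4*(2) y + (4*(5)*(2) - (-11)^2)
       = y^3 + (-5) y^2 + (-8) y + (-81).
Simplifying: h(y) = y^3 - 5*y^2 - 8*y - 81.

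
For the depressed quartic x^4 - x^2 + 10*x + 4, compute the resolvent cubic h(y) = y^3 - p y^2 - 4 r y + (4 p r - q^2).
h(y) = y^3 + y^2 - 16*y - 116

Identify coefficients: p = -1, q = 10, r = 4.
Plug into h(y) = y^3 - p y^2 - 4 r y + (4 p r - q^2):
  h(y) = y^3 - (-1) y^2 - 4*(4) y + (4*(-1)*(4) - (10)^2)
       = y^3 + (1) y^2 + (-16) y + (-116).
Simplifying: h(y) = y^3 + y^2 - 16*y - 116.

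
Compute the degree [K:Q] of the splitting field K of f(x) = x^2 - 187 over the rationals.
[K:Q] = 2

The polynomial x^2 - 187 is irreducible over Q since 187 is not a perfect square. Its splitting field is Q(sqrt(187)), which has degree 2 over Q.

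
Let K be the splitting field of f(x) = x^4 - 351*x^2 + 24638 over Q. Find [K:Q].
[K:Q] = 4

f factors as (x^2 - 97)(x^2 - 254); the splitting field is K = Q(sqrt(97), sqrt(254)). Since 97, 254, and 24638 are all non-squares in Q, the three subfields Q(sqrt(97)), Q(sqrt(254)), Q(sqrt(24638)) are distinct degree-2 extensions, so [K:Q] = 4 (Klein four Galois group).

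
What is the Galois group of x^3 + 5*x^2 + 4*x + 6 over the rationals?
Gal(K/Q) = S_3 (symmetric group of order 6)

Compute the discriminant of x^3 + (5)*x^2 + (4)*x + (6): Δ = -1668. Since Δ is not a rational square, the Galois group is not contained in A_3; it must be the full S_3 (irreducibility of the cubic rules out anything smaller).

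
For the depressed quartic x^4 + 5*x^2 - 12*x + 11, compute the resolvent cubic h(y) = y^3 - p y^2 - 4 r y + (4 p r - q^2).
h(y) = y^3 - 5*y^2 - 44*y + 76

Identify coefficients: p = 5, q = -12, r = 11.
Plug into h(y) = y^3 - p y^2 - 4 r y + (4 p r - q^2):
  h(y) = y^3 - (5) y^2 - 4*(11) y + (4*(5)*(11) - (-12)^2)
       = y^3 + (-5) y^2 + (-44) y + (76).
Simplifying: h(y) = y^3 - 5*y^2 - 44*y + 76.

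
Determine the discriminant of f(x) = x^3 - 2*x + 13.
Δ = -4531

For a depressed cubic x^3 + p x + q the discriminant is Δ = -4 p^3 - 27 q^2 = -4*(-2)^3 - 27*(13)^2 = 32 - 4563 = -4531.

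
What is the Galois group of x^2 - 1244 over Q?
Gal(K/Q) = Z/2Z (cyclic of order 2)

x^2 - 1244 is irreducible over Q since 1244 is not a rational square. The splitting field Q(sqrt(1244)) has degree 2 over Q, and its unique nontrivial automorphism is sqrt(1244) ↦ -sqrt(1244). Hence Gal(Q(sqrt(1244))/Q) = Z/2Z.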